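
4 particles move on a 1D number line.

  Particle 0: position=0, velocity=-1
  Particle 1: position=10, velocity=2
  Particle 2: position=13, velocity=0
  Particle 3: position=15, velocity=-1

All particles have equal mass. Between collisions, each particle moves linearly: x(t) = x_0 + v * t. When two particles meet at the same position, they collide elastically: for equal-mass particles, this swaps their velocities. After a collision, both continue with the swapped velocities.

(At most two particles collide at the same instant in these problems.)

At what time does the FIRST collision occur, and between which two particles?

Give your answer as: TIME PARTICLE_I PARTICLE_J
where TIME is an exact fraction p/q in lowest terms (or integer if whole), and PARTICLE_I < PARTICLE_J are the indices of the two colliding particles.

Pair (0,1): pos 0,10 vel -1,2 -> not approaching (rel speed -3 <= 0)
Pair (1,2): pos 10,13 vel 2,0 -> gap=3, closing at 2/unit, collide at t=3/2
Pair (2,3): pos 13,15 vel 0,-1 -> gap=2, closing at 1/unit, collide at t=2
Earliest collision: t=3/2 between 1 and 2

Answer: 3/2 1 2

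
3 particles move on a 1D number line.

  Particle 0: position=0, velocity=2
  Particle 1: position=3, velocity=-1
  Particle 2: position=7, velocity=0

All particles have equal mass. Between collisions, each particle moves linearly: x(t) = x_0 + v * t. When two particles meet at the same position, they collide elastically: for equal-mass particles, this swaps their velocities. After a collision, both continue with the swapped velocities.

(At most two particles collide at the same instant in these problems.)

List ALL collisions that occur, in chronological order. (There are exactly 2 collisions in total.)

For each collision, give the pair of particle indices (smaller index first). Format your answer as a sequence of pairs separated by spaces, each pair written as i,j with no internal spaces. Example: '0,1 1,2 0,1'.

Answer: 0,1 1,2

Derivation:
Collision at t=1: particles 0 and 1 swap velocities; positions: p0=2 p1=2 p2=7; velocities now: v0=-1 v1=2 v2=0
Collision at t=7/2: particles 1 and 2 swap velocities; positions: p0=-1/2 p1=7 p2=7; velocities now: v0=-1 v1=0 v2=2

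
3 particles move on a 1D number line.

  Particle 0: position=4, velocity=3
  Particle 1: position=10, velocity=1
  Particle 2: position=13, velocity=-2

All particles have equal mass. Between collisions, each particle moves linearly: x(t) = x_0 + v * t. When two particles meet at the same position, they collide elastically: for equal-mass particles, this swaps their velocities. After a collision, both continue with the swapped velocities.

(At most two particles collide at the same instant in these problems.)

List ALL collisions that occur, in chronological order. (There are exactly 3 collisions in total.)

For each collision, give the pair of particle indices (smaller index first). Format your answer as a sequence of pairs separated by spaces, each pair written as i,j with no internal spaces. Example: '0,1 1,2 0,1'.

Answer: 1,2 0,1 1,2

Derivation:
Collision at t=1: particles 1 and 2 swap velocities; positions: p0=7 p1=11 p2=11; velocities now: v0=3 v1=-2 v2=1
Collision at t=9/5: particles 0 and 1 swap velocities; positions: p0=47/5 p1=47/5 p2=59/5; velocities now: v0=-2 v1=3 v2=1
Collision at t=3: particles 1 and 2 swap velocities; positions: p0=7 p1=13 p2=13; velocities now: v0=-2 v1=1 v2=3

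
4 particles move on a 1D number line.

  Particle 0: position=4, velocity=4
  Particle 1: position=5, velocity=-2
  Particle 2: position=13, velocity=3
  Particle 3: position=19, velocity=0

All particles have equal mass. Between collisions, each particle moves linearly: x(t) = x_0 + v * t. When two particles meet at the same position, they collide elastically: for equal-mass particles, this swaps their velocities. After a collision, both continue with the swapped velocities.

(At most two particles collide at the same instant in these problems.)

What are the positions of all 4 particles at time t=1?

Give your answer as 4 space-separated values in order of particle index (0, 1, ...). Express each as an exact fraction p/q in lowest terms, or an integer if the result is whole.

Collision at t=1/6: particles 0 and 1 swap velocities; positions: p0=14/3 p1=14/3 p2=27/2 p3=19; velocities now: v0=-2 v1=4 v2=3 v3=0
Advance to t=1 (no further collisions before then); velocities: v0=-2 v1=4 v2=3 v3=0; positions = 3 8 16 19

Answer: 3 8 16 19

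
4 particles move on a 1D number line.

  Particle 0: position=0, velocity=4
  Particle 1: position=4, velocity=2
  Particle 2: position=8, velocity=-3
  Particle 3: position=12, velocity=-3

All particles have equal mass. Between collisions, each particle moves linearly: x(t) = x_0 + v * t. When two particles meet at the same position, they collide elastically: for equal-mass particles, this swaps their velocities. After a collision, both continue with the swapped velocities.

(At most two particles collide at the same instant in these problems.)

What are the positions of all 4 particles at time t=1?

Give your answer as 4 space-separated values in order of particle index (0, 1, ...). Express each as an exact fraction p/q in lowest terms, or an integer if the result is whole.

Answer: 4 5 6 9

Derivation:
Collision at t=4/5: particles 1 and 2 swap velocities; positions: p0=16/5 p1=28/5 p2=28/5 p3=48/5; velocities now: v0=4 v1=-3 v2=2 v3=-3
Advance to t=1 (no further collisions before then); velocities: v0=4 v1=-3 v2=2 v3=-3; positions = 4 5 6 9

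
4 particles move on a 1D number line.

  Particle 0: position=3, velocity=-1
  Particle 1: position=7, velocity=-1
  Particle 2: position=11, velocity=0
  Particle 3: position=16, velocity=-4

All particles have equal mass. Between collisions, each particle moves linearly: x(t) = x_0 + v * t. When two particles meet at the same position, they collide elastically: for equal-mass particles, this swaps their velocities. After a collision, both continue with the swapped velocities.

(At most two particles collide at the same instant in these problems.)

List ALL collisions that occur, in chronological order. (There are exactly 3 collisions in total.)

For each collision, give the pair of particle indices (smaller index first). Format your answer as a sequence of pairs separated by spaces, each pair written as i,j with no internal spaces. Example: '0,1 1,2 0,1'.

Answer: 2,3 1,2 0,1

Derivation:
Collision at t=5/4: particles 2 and 3 swap velocities; positions: p0=7/4 p1=23/4 p2=11 p3=11; velocities now: v0=-1 v1=-1 v2=-4 v3=0
Collision at t=3: particles 1 and 2 swap velocities; positions: p0=0 p1=4 p2=4 p3=11; velocities now: v0=-1 v1=-4 v2=-1 v3=0
Collision at t=13/3: particles 0 and 1 swap velocities; positions: p0=-4/3 p1=-4/3 p2=8/3 p3=11; velocities now: v0=-4 v1=-1 v2=-1 v3=0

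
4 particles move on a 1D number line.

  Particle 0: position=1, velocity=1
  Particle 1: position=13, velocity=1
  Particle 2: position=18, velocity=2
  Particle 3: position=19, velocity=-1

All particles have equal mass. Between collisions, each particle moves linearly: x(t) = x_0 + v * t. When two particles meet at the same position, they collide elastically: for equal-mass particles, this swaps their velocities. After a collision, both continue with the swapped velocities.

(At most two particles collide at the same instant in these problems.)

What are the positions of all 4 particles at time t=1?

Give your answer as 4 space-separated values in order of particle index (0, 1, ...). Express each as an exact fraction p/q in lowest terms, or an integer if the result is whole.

Answer: 2 14 18 20

Derivation:
Collision at t=1/3: particles 2 and 3 swap velocities; positions: p0=4/3 p1=40/3 p2=56/3 p3=56/3; velocities now: v0=1 v1=1 v2=-1 v3=2
Advance to t=1 (no further collisions before then); velocities: v0=1 v1=1 v2=-1 v3=2; positions = 2 14 18 20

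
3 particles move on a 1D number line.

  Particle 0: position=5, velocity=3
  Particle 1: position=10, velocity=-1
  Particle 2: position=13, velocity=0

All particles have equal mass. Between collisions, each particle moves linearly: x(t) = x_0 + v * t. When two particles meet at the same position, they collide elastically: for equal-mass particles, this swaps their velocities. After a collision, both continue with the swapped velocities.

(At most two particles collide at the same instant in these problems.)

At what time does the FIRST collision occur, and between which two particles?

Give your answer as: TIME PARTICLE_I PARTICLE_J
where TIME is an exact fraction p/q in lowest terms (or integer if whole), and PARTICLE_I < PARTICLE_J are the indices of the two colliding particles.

Pair (0,1): pos 5,10 vel 3,-1 -> gap=5, closing at 4/unit, collide at t=5/4
Pair (1,2): pos 10,13 vel -1,0 -> not approaching (rel speed -1 <= 0)
Earliest collision: t=5/4 between 0 and 1

Answer: 5/4 0 1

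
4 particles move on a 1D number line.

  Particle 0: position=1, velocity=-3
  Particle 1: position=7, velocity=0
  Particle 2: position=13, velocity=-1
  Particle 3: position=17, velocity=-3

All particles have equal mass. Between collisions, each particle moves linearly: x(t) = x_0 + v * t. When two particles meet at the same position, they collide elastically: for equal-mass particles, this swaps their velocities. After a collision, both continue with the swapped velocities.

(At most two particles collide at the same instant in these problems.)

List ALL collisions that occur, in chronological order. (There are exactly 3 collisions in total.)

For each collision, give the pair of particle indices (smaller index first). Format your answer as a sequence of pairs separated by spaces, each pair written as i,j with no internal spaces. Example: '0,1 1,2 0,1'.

Answer: 2,3 1,2 2,3

Derivation:
Collision at t=2: particles 2 and 3 swap velocities; positions: p0=-5 p1=7 p2=11 p3=11; velocities now: v0=-3 v1=0 v2=-3 v3=-1
Collision at t=10/3: particles 1 and 2 swap velocities; positions: p0=-9 p1=7 p2=7 p3=29/3; velocities now: v0=-3 v1=-3 v2=0 v3=-1
Collision at t=6: particles 2 and 3 swap velocities; positions: p0=-17 p1=-1 p2=7 p3=7; velocities now: v0=-3 v1=-3 v2=-1 v3=0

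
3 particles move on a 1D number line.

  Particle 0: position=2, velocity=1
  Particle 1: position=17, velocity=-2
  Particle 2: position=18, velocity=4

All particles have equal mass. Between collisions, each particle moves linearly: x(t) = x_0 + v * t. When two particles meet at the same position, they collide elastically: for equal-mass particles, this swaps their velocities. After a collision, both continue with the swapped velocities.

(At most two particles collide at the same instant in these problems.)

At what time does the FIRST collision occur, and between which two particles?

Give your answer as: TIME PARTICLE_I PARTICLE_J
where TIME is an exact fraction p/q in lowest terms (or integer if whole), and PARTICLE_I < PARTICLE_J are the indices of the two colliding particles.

Pair (0,1): pos 2,17 vel 1,-2 -> gap=15, closing at 3/unit, collide at t=5
Pair (1,2): pos 17,18 vel -2,4 -> not approaching (rel speed -6 <= 0)
Earliest collision: t=5 between 0 and 1

Answer: 5 0 1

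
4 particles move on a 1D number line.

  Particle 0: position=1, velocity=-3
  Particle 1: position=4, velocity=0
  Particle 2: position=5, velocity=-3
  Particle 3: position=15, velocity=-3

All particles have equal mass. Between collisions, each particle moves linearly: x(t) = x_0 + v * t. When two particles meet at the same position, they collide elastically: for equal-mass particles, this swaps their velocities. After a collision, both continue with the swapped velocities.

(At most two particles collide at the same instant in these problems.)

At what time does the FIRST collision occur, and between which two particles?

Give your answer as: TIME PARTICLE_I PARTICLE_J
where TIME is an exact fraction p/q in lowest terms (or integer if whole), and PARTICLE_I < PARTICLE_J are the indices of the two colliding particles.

Answer: 1/3 1 2

Derivation:
Pair (0,1): pos 1,4 vel -3,0 -> not approaching (rel speed -3 <= 0)
Pair (1,2): pos 4,5 vel 0,-3 -> gap=1, closing at 3/unit, collide at t=1/3
Pair (2,3): pos 5,15 vel -3,-3 -> not approaching (rel speed 0 <= 0)
Earliest collision: t=1/3 between 1 and 2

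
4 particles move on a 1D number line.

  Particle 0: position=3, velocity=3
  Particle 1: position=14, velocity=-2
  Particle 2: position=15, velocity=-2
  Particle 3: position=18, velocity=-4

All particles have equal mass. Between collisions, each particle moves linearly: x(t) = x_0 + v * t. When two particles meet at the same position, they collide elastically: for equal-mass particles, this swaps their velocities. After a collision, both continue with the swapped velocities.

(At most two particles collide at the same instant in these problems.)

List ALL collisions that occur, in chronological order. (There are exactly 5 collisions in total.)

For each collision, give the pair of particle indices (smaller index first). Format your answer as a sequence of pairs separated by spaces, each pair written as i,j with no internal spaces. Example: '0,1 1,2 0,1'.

Collision at t=3/2: particles 2 and 3 swap velocities; positions: p0=15/2 p1=11 p2=12 p3=12; velocities now: v0=3 v1=-2 v2=-4 v3=-2
Collision at t=2: particles 1 and 2 swap velocities; positions: p0=9 p1=10 p2=10 p3=11; velocities now: v0=3 v1=-4 v2=-2 v3=-2
Collision at t=15/7: particles 0 and 1 swap velocities; positions: p0=66/7 p1=66/7 p2=68/7 p3=75/7; velocities now: v0=-4 v1=3 v2=-2 v3=-2
Collision at t=11/5: particles 1 and 2 swap velocities; positions: p0=46/5 p1=48/5 p2=48/5 p3=53/5; velocities now: v0=-4 v1=-2 v2=3 v3=-2
Collision at t=12/5: particles 2 and 3 swap velocities; positions: p0=42/5 p1=46/5 p2=51/5 p3=51/5; velocities now: v0=-4 v1=-2 v2=-2 v3=3

Answer: 2,3 1,2 0,1 1,2 2,3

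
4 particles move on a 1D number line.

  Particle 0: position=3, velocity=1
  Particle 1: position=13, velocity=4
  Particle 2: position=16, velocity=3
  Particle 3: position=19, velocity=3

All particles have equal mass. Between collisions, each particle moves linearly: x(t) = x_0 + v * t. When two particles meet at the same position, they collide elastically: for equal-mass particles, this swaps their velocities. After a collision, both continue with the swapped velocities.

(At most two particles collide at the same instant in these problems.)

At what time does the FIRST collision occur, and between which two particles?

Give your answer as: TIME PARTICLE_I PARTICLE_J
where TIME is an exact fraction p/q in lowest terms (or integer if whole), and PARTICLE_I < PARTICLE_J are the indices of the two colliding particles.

Pair (0,1): pos 3,13 vel 1,4 -> not approaching (rel speed -3 <= 0)
Pair (1,2): pos 13,16 vel 4,3 -> gap=3, closing at 1/unit, collide at t=3
Pair (2,3): pos 16,19 vel 3,3 -> not approaching (rel speed 0 <= 0)
Earliest collision: t=3 between 1 and 2

Answer: 3 1 2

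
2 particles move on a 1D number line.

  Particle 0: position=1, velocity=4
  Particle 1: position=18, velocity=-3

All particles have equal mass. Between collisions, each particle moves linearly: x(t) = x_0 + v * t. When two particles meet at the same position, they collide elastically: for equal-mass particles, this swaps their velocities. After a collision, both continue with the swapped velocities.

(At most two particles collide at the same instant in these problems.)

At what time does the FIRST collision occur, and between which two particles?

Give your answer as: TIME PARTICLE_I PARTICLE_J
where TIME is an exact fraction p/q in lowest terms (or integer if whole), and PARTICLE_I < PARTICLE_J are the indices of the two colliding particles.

Pair (0,1): pos 1,18 vel 4,-3 -> gap=17, closing at 7/unit, collide at t=17/7
Earliest collision: t=17/7 between 0 and 1

Answer: 17/7 0 1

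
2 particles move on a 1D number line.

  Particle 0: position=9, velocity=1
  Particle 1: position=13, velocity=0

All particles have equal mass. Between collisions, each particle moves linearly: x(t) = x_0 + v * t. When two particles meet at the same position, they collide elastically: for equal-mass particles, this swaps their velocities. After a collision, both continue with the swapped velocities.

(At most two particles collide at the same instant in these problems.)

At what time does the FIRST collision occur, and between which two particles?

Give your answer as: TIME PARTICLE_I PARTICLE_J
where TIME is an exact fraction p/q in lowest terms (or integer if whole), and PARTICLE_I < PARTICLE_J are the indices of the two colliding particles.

Answer: 4 0 1

Derivation:
Pair (0,1): pos 9,13 vel 1,0 -> gap=4, closing at 1/unit, collide at t=4
Earliest collision: t=4 between 0 and 1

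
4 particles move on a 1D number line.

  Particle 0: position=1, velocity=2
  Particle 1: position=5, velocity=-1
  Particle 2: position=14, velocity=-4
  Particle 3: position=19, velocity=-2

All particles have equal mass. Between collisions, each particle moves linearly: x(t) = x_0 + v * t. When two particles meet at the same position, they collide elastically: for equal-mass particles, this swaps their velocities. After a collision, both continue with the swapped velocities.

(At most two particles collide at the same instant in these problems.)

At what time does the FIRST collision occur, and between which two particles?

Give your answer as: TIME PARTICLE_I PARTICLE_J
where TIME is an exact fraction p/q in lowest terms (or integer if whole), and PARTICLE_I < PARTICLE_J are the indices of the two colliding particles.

Answer: 4/3 0 1

Derivation:
Pair (0,1): pos 1,5 vel 2,-1 -> gap=4, closing at 3/unit, collide at t=4/3
Pair (1,2): pos 5,14 vel -1,-4 -> gap=9, closing at 3/unit, collide at t=3
Pair (2,3): pos 14,19 vel -4,-2 -> not approaching (rel speed -2 <= 0)
Earliest collision: t=4/3 between 0 and 1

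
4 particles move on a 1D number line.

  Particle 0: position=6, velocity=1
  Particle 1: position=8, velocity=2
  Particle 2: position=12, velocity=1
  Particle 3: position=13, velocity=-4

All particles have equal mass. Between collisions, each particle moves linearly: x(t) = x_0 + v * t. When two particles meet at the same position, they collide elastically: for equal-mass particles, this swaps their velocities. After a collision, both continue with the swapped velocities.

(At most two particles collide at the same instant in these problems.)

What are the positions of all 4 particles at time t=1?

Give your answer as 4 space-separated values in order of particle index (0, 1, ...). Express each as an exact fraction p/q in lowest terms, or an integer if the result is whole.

Collision at t=1/5: particles 2 and 3 swap velocities; positions: p0=31/5 p1=42/5 p2=61/5 p3=61/5; velocities now: v0=1 v1=2 v2=-4 v3=1
Collision at t=5/6: particles 1 and 2 swap velocities; positions: p0=41/6 p1=29/3 p2=29/3 p3=77/6; velocities now: v0=1 v1=-4 v2=2 v3=1
Advance to t=1 (no further collisions before then); velocities: v0=1 v1=-4 v2=2 v3=1; positions = 7 9 10 13

Answer: 7 9 10 13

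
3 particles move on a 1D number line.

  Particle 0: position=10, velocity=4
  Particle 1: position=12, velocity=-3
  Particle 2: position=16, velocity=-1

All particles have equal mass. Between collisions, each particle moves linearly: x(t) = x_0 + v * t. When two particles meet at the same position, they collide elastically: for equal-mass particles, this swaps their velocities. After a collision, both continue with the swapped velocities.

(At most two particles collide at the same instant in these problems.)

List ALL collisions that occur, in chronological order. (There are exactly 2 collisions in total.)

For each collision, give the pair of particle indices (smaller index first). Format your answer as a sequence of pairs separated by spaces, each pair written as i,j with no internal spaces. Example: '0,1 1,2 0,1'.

Answer: 0,1 1,2

Derivation:
Collision at t=2/7: particles 0 and 1 swap velocities; positions: p0=78/7 p1=78/7 p2=110/7; velocities now: v0=-3 v1=4 v2=-1
Collision at t=6/5: particles 1 and 2 swap velocities; positions: p0=42/5 p1=74/5 p2=74/5; velocities now: v0=-3 v1=-1 v2=4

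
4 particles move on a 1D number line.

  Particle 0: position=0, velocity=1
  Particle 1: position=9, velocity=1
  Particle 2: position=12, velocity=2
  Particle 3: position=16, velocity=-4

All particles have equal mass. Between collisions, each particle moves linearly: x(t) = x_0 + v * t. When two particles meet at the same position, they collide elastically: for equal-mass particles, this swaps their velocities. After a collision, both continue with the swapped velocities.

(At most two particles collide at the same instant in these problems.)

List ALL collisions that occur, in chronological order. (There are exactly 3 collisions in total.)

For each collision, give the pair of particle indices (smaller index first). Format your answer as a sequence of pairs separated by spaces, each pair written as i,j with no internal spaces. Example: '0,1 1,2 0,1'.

Collision at t=2/3: particles 2 and 3 swap velocities; positions: p0=2/3 p1=29/3 p2=40/3 p3=40/3; velocities now: v0=1 v1=1 v2=-4 v3=2
Collision at t=7/5: particles 1 and 2 swap velocities; positions: p0=7/5 p1=52/5 p2=52/5 p3=74/5; velocities now: v0=1 v1=-4 v2=1 v3=2
Collision at t=16/5: particles 0 and 1 swap velocities; positions: p0=16/5 p1=16/5 p2=61/5 p3=92/5; velocities now: v0=-4 v1=1 v2=1 v3=2

Answer: 2,3 1,2 0,1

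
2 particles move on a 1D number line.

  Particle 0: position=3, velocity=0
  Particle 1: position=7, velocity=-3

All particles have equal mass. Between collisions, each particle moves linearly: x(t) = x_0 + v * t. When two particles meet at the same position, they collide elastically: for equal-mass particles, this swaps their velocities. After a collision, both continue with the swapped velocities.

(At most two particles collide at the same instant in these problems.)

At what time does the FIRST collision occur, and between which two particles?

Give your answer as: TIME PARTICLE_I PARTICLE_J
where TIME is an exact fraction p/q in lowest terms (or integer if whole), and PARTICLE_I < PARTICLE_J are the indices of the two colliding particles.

Pair (0,1): pos 3,7 vel 0,-3 -> gap=4, closing at 3/unit, collide at t=4/3
Earliest collision: t=4/3 between 0 and 1

Answer: 4/3 0 1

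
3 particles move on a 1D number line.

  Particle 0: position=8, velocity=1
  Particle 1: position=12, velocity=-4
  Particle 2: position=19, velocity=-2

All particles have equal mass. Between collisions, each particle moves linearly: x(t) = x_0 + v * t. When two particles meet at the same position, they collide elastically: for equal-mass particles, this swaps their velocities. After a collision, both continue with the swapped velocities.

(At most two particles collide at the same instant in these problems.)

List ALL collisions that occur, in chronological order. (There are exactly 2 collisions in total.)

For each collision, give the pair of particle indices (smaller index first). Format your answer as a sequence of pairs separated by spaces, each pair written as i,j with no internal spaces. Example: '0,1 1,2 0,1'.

Answer: 0,1 1,2

Derivation:
Collision at t=4/5: particles 0 and 1 swap velocities; positions: p0=44/5 p1=44/5 p2=87/5; velocities now: v0=-4 v1=1 v2=-2
Collision at t=11/3: particles 1 and 2 swap velocities; positions: p0=-8/3 p1=35/3 p2=35/3; velocities now: v0=-4 v1=-2 v2=1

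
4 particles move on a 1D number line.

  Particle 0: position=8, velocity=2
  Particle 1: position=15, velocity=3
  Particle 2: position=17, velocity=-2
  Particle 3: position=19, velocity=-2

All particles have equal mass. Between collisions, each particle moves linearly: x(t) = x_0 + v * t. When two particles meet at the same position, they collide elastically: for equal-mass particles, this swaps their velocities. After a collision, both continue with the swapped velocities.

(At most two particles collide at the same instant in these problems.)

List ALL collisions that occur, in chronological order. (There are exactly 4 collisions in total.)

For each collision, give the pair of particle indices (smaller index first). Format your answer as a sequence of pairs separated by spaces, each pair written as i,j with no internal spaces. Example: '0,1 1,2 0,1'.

Collision at t=2/5: particles 1 and 2 swap velocities; positions: p0=44/5 p1=81/5 p2=81/5 p3=91/5; velocities now: v0=2 v1=-2 v2=3 v3=-2
Collision at t=4/5: particles 2 and 3 swap velocities; positions: p0=48/5 p1=77/5 p2=87/5 p3=87/5; velocities now: v0=2 v1=-2 v2=-2 v3=3
Collision at t=9/4: particles 0 and 1 swap velocities; positions: p0=25/2 p1=25/2 p2=29/2 p3=87/4; velocities now: v0=-2 v1=2 v2=-2 v3=3
Collision at t=11/4: particles 1 and 2 swap velocities; positions: p0=23/2 p1=27/2 p2=27/2 p3=93/4; velocities now: v0=-2 v1=-2 v2=2 v3=3

Answer: 1,2 2,3 0,1 1,2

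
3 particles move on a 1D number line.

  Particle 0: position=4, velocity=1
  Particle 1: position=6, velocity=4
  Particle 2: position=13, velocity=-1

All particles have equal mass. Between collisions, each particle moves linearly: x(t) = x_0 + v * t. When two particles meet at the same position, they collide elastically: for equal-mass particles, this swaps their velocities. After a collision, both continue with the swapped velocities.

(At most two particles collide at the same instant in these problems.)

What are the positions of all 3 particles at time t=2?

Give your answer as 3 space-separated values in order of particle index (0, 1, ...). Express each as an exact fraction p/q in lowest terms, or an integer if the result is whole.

Collision at t=7/5: particles 1 and 2 swap velocities; positions: p0=27/5 p1=58/5 p2=58/5; velocities now: v0=1 v1=-1 v2=4
Advance to t=2 (no further collisions before then); velocities: v0=1 v1=-1 v2=4; positions = 6 11 14

Answer: 6 11 14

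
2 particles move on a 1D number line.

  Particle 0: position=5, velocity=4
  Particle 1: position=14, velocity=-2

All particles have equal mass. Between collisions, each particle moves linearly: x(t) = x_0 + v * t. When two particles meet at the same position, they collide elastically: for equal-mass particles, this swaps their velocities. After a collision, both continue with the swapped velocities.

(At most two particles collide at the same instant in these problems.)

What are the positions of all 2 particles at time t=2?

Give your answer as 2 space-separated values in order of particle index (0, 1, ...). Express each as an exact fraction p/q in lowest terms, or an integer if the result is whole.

Answer: 10 13

Derivation:
Collision at t=3/2: particles 0 and 1 swap velocities; positions: p0=11 p1=11; velocities now: v0=-2 v1=4
Advance to t=2 (no further collisions before then); velocities: v0=-2 v1=4; positions = 10 13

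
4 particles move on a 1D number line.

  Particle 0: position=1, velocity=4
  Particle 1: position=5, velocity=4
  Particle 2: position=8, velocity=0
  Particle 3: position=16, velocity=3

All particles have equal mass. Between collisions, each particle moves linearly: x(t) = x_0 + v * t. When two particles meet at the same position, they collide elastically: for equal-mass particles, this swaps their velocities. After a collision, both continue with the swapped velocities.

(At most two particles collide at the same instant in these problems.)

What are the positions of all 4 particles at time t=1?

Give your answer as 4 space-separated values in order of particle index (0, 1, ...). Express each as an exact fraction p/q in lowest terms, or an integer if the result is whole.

Collision at t=3/4: particles 1 and 2 swap velocities; positions: p0=4 p1=8 p2=8 p3=73/4; velocities now: v0=4 v1=0 v2=4 v3=3
Advance to t=1 (no further collisions before then); velocities: v0=4 v1=0 v2=4 v3=3; positions = 5 8 9 19

Answer: 5 8 9 19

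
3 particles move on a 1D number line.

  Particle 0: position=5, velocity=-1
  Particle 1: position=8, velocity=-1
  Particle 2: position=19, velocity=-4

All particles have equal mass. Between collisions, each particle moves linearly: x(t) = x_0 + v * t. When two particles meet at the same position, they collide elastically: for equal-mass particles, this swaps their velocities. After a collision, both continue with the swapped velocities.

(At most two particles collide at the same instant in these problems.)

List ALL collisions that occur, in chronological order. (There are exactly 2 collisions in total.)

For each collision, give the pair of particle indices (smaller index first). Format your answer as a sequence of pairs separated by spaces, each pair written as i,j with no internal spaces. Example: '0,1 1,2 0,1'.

Answer: 1,2 0,1

Derivation:
Collision at t=11/3: particles 1 and 2 swap velocities; positions: p0=4/3 p1=13/3 p2=13/3; velocities now: v0=-1 v1=-4 v2=-1
Collision at t=14/3: particles 0 and 1 swap velocities; positions: p0=1/3 p1=1/3 p2=10/3; velocities now: v0=-4 v1=-1 v2=-1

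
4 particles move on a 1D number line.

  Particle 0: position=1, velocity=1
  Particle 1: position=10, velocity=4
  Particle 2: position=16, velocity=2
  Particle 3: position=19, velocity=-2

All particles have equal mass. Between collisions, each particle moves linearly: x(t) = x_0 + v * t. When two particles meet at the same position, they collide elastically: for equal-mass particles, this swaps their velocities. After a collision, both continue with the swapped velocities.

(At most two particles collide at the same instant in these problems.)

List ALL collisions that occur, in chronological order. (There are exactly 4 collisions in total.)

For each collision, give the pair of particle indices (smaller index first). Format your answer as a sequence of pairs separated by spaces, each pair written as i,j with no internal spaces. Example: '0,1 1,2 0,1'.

Collision at t=3/4: particles 2 and 3 swap velocities; positions: p0=7/4 p1=13 p2=35/2 p3=35/2; velocities now: v0=1 v1=4 v2=-2 v3=2
Collision at t=3/2: particles 1 and 2 swap velocities; positions: p0=5/2 p1=16 p2=16 p3=19; velocities now: v0=1 v1=-2 v2=4 v3=2
Collision at t=3: particles 2 and 3 swap velocities; positions: p0=4 p1=13 p2=22 p3=22; velocities now: v0=1 v1=-2 v2=2 v3=4
Collision at t=6: particles 0 and 1 swap velocities; positions: p0=7 p1=7 p2=28 p3=34; velocities now: v0=-2 v1=1 v2=2 v3=4

Answer: 2,3 1,2 2,3 0,1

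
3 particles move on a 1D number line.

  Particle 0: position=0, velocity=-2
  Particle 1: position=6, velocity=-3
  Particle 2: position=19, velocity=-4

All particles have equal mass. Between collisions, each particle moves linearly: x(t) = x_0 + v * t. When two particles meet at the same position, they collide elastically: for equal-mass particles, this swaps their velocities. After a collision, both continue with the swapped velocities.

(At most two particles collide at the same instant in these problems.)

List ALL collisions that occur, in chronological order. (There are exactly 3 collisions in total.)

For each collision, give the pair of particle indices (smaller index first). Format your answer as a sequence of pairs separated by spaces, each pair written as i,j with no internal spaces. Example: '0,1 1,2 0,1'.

Collision at t=6: particles 0 and 1 swap velocities; positions: p0=-12 p1=-12 p2=-5; velocities now: v0=-3 v1=-2 v2=-4
Collision at t=19/2: particles 1 and 2 swap velocities; positions: p0=-45/2 p1=-19 p2=-19; velocities now: v0=-3 v1=-4 v2=-2
Collision at t=13: particles 0 and 1 swap velocities; positions: p0=-33 p1=-33 p2=-26; velocities now: v0=-4 v1=-3 v2=-2

Answer: 0,1 1,2 0,1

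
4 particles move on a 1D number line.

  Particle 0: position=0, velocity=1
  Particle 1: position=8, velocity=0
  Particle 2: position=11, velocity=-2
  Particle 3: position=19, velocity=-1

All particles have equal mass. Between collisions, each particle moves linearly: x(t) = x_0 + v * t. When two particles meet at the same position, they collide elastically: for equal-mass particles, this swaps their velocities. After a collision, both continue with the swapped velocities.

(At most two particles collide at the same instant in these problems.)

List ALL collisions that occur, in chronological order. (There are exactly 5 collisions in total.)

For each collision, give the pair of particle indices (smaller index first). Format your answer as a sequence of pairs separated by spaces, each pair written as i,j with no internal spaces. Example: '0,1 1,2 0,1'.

Answer: 1,2 0,1 1,2 2,3 1,2

Derivation:
Collision at t=3/2: particles 1 and 2 swap velocities; positions: p0=3/2 p1=8 p2=8 p3=35/2; velocities now: v0=1 v1=-2 v2=0 v3=-1
Collision at t=11/3: particles 0 and 1 swap velocities; positions: p0=11/3 p1=11/3 p2=8 p3=46/3; velocities now: v0=-2 v1=1 v2=0 v3=-1
Collision at t=8: particles 1 and 2 swap velocities; positions: p0=-5 p1=8 p2=8 p3=11; velocities now: v0=-2 v1=0 v2=1 v3=-1
Collision at t=19/2: particles 2 and 3 swap velocities; positions: p0=-8 p1=8 p2=19/2 p3=19/2; velocities now: v0=-2 v1=0 v2=-1 v3=1
Collision at t=11: particles 1 and 2 swap velocities; positions: p0=-11 p1=8 p2=8 p3=11; velocities now: v0=-2 v1=-1 v2=0 v3=1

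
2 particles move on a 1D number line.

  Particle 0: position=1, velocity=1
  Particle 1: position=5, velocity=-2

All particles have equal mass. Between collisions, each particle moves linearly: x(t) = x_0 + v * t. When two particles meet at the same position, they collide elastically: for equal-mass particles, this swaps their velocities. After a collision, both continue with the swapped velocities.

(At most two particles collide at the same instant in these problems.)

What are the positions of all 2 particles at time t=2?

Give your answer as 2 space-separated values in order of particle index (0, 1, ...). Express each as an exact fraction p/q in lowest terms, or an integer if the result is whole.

Answer: 1 3

Derivation:
Collision at t=4/3: particles 0 and 1 swap velocities; positions: p0=7/3 p1=7/3; velocities now: v0=-2 v1=1
Advance to t=2 (no further collisions before then); velocities: v0=-2 v1=1; positions = 1 3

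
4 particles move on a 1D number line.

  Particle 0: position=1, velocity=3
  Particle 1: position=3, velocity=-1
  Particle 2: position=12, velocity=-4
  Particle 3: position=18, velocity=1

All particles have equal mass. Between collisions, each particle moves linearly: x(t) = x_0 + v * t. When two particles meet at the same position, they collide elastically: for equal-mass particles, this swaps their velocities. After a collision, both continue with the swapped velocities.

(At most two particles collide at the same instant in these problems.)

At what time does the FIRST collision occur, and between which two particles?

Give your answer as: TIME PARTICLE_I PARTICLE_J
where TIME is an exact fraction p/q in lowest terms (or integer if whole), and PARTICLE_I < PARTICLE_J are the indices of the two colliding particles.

Answer: 1/2 0 1

Derivation:
Pair (0,1): pos 1,3 vel 3,-1 -> gap=2, closing at 4/unit, collide at t=1/2
Pair (1,2): pos 3,12 vel -1,-4 -> gap=9, closing at 3/unit, collide at t=3
Pair (2,3): pos 12,18 vel -4,1 -> not approaching (rel speed -5 <= 0)
Earliest collision: t=1/2 between 0 and 1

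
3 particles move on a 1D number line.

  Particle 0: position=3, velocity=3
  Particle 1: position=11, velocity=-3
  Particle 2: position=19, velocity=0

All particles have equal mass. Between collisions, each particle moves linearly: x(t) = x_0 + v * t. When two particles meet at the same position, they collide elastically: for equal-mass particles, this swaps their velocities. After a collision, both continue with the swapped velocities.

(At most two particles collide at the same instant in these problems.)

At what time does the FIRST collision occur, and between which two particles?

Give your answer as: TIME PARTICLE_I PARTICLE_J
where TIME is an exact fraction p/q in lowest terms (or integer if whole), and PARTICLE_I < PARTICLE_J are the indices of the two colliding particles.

Pair (0,1): pos 3,11 vel 3,-3 -> gap=8, closing at 6/unit, collide at t=4/3
Pair (1,2): pos 11,19 vel -3,0 -> not approaching (rel speed -3 <= 0)
Earliest collision: t=4/3 between 0 and 1

Answer: 4/3 0 1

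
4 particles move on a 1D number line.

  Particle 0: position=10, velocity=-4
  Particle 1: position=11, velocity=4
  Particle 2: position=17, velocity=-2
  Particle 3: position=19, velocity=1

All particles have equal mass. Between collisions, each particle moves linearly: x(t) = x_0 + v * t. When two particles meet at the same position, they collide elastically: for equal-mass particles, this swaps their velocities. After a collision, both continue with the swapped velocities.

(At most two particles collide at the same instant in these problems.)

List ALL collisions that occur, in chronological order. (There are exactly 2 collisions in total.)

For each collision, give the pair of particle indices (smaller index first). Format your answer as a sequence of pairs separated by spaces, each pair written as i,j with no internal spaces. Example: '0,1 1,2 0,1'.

Collision at t=1: particles 1 and 2 swap velocities; positions: p0=6 p1=15 p2=15 p3=20; velocities now: v0=-4 v1=-2 v2=4 v3=1
Collision at t=8/3: particles 2 and 3 swap velocities; positions: p0=-2/3 p1=35/3 p2=65/3 p3=65/3; velocities now: v0=-4 v1=-2 v2=1 v3=4

Answer: 1,2 2,3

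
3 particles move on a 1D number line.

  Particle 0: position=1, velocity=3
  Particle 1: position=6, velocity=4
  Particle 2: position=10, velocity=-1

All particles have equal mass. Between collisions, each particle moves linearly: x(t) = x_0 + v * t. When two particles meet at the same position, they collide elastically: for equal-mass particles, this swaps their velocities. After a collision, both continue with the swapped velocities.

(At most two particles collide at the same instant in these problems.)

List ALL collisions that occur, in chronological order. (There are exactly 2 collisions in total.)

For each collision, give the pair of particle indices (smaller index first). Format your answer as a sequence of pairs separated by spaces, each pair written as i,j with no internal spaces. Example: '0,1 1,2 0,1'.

Collision at t=4/5: particles 1 and 2 swap velocities; positions: p0=17/5 p1=46/5 p2=46/5; velocities now: v0=3 v1=-1 v2=4
Collision at t=9/4: particles 0 and 1 swap velocities; positions: p0=31/4 p1=31/4 p2=15; velocities now: v0=-1 v1=3 v2=4

Answer: 1,2 0,1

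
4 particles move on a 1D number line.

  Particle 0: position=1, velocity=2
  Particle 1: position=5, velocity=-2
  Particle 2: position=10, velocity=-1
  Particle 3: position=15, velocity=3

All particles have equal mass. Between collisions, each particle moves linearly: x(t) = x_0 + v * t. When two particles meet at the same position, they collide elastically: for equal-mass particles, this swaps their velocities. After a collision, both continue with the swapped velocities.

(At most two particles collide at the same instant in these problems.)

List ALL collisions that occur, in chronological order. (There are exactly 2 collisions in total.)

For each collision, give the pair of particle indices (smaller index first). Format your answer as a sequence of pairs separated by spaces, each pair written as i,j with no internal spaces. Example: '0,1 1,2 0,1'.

Collision at t=1: particles 0 and 1 swap velocities; positions: p0=3 p1=3 p2=9 p3=18; velocities now: v0=-2 v1=2 v2=-1 v3=3
Collision at t=3: particles 1 and 2 swap velocities; positions: p0=-1 p1=7 p2=7 p3=24; velocities now: v0=-2 v1=-1 v2=2 v3=3

Answer: 0,1 1,2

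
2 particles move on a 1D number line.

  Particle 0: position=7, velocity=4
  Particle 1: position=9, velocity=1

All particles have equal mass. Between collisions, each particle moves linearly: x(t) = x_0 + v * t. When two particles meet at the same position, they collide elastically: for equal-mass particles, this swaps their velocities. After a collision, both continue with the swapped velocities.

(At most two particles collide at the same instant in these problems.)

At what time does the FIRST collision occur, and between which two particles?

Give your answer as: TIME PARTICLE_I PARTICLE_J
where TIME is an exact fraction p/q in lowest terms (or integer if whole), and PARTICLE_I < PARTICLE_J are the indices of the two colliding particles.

Answer: 2/3 0 1

Derivation:
Pair (0,1): pos 7,9 vel 4,1 -> gap=2, closing at 3/unit, collide at t=2/3
Earliest collision: t=2/3 between 0 and 1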